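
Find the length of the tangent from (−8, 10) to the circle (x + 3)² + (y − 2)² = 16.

√73

The centre is (−3, 2) and r = 4. The square of the distance from P to the centre is 25 + 64 = 89.
Power of the point: PT² = |PO|² − r² = 73, so PT = √73.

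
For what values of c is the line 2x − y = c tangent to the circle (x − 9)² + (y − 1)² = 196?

c = 17 ± 14√5

For a tangent, require d(centre, line) = r = 14.
|2·9 − 1·1 − c| / √5 = 14
|c − (17)| = 14√5.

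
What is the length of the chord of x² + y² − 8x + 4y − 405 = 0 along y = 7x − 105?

The distance from (4, −2) to the line is 75/√50, and r² = 425.
Chord = 2√(r² − d²) = 2·√(625/2) = 25√2.

25√2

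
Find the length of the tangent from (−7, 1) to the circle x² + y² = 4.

√46

The centre is (0, 0) and r = 2. The square of the distance from P to the centre is 49 + 1 = 50.
Power of the point: PT² = |PO|² − r² = 46, so PT = √46.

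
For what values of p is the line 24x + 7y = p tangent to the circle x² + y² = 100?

p = −250 or p = 250

The line touches the circle iff its distance from (0, 0) is 10:
|24·0 + 7·0 − p| / √625 = 10
|p| = 10·25, so p = 250 or p = −250.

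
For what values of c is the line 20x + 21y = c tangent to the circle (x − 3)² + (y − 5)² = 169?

Tangency holds when the distance from the centre (3, 5) to the line equals the radius 13:
|20·3 + 21·5 − c| / √841 = 13
|c − (165)| = 13·29, so c = 542 or c = −212.

c = −212 or c = 542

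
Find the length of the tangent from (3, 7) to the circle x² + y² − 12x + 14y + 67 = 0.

Centre (6, −7), r² = 18. |PO|² = (−3)² + (14)² = 205.
By the tangent–radius right angle, tangent length = √(|PO|² − r²) = √187.

√187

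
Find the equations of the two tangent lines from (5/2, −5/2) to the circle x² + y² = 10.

Write the tangent as mx − y + (−5/2 − m·(5/2)) = 0 and set its distance from the centre to √10:
[m·(−5/2) − (5/2)]² = 10(m² + 1)
3m² − 10m + 3 = 0, so m = 1/3 or m = 3.
With m = 1/3: x − 3y = 10. With m = 3: 3x − y = 10.

x − 3y = 10 and 3x − y = 10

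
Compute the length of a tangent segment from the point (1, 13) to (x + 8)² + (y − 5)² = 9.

Centre (−8, 5), r² = 9. |PO|² = (9)² + (8)² = 145.
By the tangent–radius right angle, tangent length = √(|PO|² − r²) = √136 = 2√34.

2√34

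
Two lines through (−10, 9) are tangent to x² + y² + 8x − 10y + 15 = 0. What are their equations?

Write the tangent as mx − y + (9 − m·(−10)) = 0 and set its distance from the centre to √26:
(6m − (−4))² = 26(m² + 1)
5m² + 24m − 5 = 0, so m = −5 or m = 1/5.
With m = −5: 5x + y = −41. With m = 1/5: x − 5y = −55.

5x + y = −41 and x − 5y = −55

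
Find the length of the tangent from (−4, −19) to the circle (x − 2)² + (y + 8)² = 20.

With centre O = (2, −8), |OP|² = 157 and r² = 20.
Power of the point: PT² = |PO|² − r² = 137, so PT = √137.

√137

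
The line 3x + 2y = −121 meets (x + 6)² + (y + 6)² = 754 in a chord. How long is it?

The distance from (−6, −6) to the line is 91/√13, and r² = 754.
Half the chord is √(r² − d²) = √(117), so the full chord is 6√13.

6√13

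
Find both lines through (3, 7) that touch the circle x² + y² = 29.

2x − 5y = −29 and 5x + 2y = 29

A line y − (7) = m(x − (3)) is tangent when its distance from (0, 0) is √29:
[m·(−3) − (−7)]² = 29(m² + 1)
10m² + 21m − 10 = 0, so m = 2/5 or m = −5/2.
Through (3, 7) these give 2x − 5y = −29 and 5x + 2y = 29.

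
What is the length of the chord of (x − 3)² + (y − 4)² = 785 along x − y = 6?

Substitute y = x − 6:
2x² − 26x − 676 = 0  ⟹  x² − 13x − 338 = 0
x = 26 or x = −13, giving (26, 20) and (−13, −19).
Chord length = distance between (26, 20) and (−13, −19) = √3042 = 39√2.

39√2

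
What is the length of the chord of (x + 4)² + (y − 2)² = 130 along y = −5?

From the line, y = −5. Substituting:
x² + 8x − 65 = 0
x = 5 or x = −13, giving (5, −5) and (−13, −5).
|(5, −5) − (−13, −5)| = √((18)² + (0)²) = 18.

18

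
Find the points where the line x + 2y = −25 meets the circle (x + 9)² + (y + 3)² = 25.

Substitute y = (−25 − x)/2:
5x² + 110x + 585 = 0  ⟹  x² + 22x + 117 = 0
x = −9 or x = −13, giving (−9, −8) and (−13, −6).

(−13, −6) and (−9, −8)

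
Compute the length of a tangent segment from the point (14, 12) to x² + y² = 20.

8√5

With centre O = (0, 0), |OP|² = 340 and r² = 20.
By the tangent–radius right angle, tangent length = √(|PO|² − r²) = √320 = 8√5.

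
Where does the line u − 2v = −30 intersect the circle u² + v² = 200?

Express v = (30 + u)/2 and substitute into the circle:
5u² + 60u + 100 = 0  ⟹  u² + 12u + 20 = 0
u = −2 or u = −10, giving (−2, 14) and (−10, 10).

(−10, 10) and (−2, 14)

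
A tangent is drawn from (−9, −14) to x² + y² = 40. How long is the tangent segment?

Centre (0, 0), r² = 40. |PO|² = (−9)² + (−14)² = 277.
Power of the point: PT² = |PO|² − r² = 237, so PT = √237.

√237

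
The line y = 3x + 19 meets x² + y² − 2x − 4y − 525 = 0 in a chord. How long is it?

14√10

Centre (1, 2), r² = 530. Perpendicular distance d from centre to line = |20| / √10 = 20/√10.
Half the chord is √(r² − d²) = √(490), so the full chord is 14√10.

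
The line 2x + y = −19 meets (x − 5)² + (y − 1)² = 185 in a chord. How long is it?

2√5

From the line, y = −2x − 19. Substituting:
5x² + 70x + 240 = 0  ⟹  x² + 14x + 48 = 0
x = −6 or x = −8, giving (−6, −7) and (−8, −3).
|(−6, −7) − (−8, −3)| = √((2)² + (−4)²) = 2√5.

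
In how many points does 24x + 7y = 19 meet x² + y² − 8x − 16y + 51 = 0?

2

d² = (24·4 + 7·8 − (19))²/625 = 17689/625; r² = 29.
Since d² < r², the line cuts the circle twice.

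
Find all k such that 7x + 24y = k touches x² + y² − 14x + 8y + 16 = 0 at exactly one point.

k = −222 or k = 128

Tangency holds when the distance from the centre (7, −4) to the line equals the radius 7:
|7·7 + 24·(−4) − k| / √625 = 7
|k − (−47)| = 7·25, so k = 128 or k = −222.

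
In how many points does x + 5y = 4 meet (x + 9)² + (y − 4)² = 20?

2

Centre (−9, 4), r² = 20. Distance² from centre to line = (7)²/26 = 49/26.
Since d² < r², the line cuts the circle twice.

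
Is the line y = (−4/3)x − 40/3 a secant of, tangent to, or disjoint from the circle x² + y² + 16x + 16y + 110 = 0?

Substituting the line into the circle gives 25x² + 272x + 670 = 0.
Δ = 73984 − 67000 = 6984.
Two real roots: the line is a secant.

secant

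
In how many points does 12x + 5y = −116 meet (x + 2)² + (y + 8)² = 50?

Substituting the line into the circle gives 169x² + 1924x + 4626 = 0.
Δ = 3701776 − 3127176 = 574600.
Two real roots: the line is a secant.

2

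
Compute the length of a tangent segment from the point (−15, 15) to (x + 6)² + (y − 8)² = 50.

With centre O = (−6, 8), |OP|² = 130 and r² = 50.
By the tangent–radius right angle, tangent length = √(|PO|² − r²) = √80 = 4√5.

4√5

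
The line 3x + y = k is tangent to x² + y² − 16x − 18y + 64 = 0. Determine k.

k = 33 ± 9√10

For a tangent, require d(centre, line) = r = 9.
|3·8 + 1·9 − k| / √10 = 9
|k − (33)| = 9√10.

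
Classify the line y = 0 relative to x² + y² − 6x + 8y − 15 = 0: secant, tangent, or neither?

secant

d² = (0·3 + 1·(−4) − (0))² = 16; r² = 40.
Since d² < r², the line cuts the circle twice.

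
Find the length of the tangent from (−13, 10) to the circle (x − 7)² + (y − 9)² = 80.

With centre O = (7, 9), |OP|² = 401 and r² = 80.
The tangent meets the radius at right angles, so tangent² = |PO|² − r² = 401 − 80 = 321.

√321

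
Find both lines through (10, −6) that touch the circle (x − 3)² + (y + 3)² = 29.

A line y − (−6) = m(x − (10)) is tangent when its distance from (3, −3) is √29:
[m·(−7) − (3)]² = 29(m² + 1)
10m² + 21m − 10 = 0, so m = 2/5 or m = −5/2.
With m = 2/5: 2x − 5y = 50. With m = −5/2: 5x + 2y = 38.

2x − 5y = 50 and 5x + 2y = 38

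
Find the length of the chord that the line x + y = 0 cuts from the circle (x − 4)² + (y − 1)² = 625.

Centre (4, 1), r² = 625. Perpendicular distance d from centre to line = |5| / √2 = 5/√2.
Half the chord is √(r² − d²) = √(1225/2), so the full chord is 35√2.

35√2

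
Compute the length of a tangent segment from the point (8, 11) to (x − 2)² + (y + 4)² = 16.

7√5

The centre is (2, −4) and r = 4. The square of the distance from P to the centre is 36 + 225 = 261.
The tangent meets the radius at right angles, so tangent² = |PO|² − r² = 261 − 16 = 245.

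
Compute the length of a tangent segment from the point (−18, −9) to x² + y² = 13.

The centre is (0, 0) and r = √13. The square of the distance from P to the centre is 324 + 81 = 405.
By the tangent–radius right angle, tangent length = √(|PO|² − r²) = √392 = 14√2.

14√2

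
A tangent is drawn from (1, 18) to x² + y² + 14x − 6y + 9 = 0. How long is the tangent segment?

Centre (−7, 3), r² = 49. |PO|² = (8)² + (15)² = 289.
The tangent meets the radius at right angles, so tangent² = |PO|² − r² = 289 − 49 = 240.

4√15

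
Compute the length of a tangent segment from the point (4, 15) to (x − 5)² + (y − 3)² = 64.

Centre (5, 3), r² = 64. |PO|² = (−1)² + (12)² = 145.
The tangent meets the radius at right angles, so tangent² = |PO|² − r² = 145 − 64 = 81.

9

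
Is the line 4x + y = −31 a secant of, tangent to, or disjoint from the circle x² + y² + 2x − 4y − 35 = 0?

disjoint

Centre (−1, 2), r² = 40. Distance² from centre to line = (29)²/17 = 841/17.
Since d² > r², the line lies outside the circle.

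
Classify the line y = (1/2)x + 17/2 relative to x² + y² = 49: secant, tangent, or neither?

Substituting the line into the circle gives 5x² + 34x + 93 = 0.
Δ = 1156 − 1860 = −704.
No real roots: the line does not meet the circle.

neither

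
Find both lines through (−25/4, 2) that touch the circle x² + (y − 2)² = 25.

4x + 3y = −19 and 4x − 3y = −31

Write the tangent as mx − y + (2 − m·(−25/4)) = 0 and set its distance from the centre to 5:
(25/4m − (0))² = 25(m² + 1)
9m² − 16 = 0, so m = −4/3 or m = 4/3.
Through (−25/4, 2) these give 4x + 3y = −19 and 4x − 3y = −31.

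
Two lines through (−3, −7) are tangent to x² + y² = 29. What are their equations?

Write the tangent as mx − y + (−7 − m·(−3)) = 0 and set its distance from the centre to √29:
(3m − (7))² = 29(m² + 1)
10m² + 21m − 10 = 0, so m = −5/2 or m = 2/5.
With m = −5/2: 5x + 2y = −29. With m = 2/5: 2x − 5y = 29.

5x + 2y = −29 and 2x − 5y = 29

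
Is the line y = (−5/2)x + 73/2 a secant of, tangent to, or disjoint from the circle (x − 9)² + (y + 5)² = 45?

Centre (9, −5), r² = 45. Distance² from centre to line = (−38)²/29 = 1444/29.
Since d² > r², the line lies outside the circle.

disjoint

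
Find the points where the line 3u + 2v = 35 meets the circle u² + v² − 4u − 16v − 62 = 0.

(−1, 19) and (11, 1)

Express v = (35 − 3u)/2 and substitute into the circle:
13u² − 130u − 143 = 0  ⟹  u² − 10u − 11 = 0
u = 11 or u = −1, giving (11, 1) and (−1, 19).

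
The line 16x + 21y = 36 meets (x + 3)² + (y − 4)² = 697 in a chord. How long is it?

2√697

Centre (−3, 4), r² = 697. Perpendicular distance d from centre to line = |0| / √697 = 0/√697.
Chord = 2√(r² − d²) = 2·√(697) = 2√697.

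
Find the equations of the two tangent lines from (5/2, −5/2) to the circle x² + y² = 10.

Let a tangent through (5/2, −5/2) have slope m. Its distance from (0, 0) must equal √10:
(−5/2m − (5/2))² = 10(m² + 1)
3m² − 10m + 3 = 0, so m = 3 or m = 1/3.
Through (5/2, −5/2) these give 3x − y = 10 and x − 3y = 10.

3x − y = 10 and x − 3y = 10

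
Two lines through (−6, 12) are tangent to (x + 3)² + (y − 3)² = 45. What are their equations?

x + 2y = 18 and 2x − y = −24

A line y − (12) = m(x − (−6)) is tangent when its distance from (−3, 3) is 3√5:
[m·(3) − (−9)]² = 45(m² + 1)
2m² − 3m − 2 = 0, so m = −1/2 or m = 2.
Through (−6, 12) these give x + 2y = 18 and 2x − y = −24.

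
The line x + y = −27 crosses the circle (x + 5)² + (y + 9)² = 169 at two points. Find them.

Express y = −x − 27 and substitute into the circle:
2x² + 46x + 180 = 0  ⟹  x² + 23x + 90 = 0
x = −5 or x = −18, giving (−5, −22) and (−18, −9).

(−18, −9) and (−5, −22)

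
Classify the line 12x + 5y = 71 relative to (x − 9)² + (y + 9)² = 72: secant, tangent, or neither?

secant

Centre (9, −9), r² = 72. Distance² from centre to line = (−8)²/169 = 64/169.
Since d² < r², the line cuts the circle twice.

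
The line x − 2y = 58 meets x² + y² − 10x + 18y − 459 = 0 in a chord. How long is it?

16√5

From the line, y = (−58 + x)/2. Substituting:
5x² − 120x − 560 = 0  ⟹  x² − 24x − 112 = 0
x = 28 or x = −4, giving (28, −15) and (−4, −31).
|(28, −15) − (−4, −31)| = √((32)² + (16)²) = 16√5.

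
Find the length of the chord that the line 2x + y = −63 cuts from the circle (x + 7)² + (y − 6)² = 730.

Express y = −2x − 63 and substitute into the circle:
5x² + 290x + 4080 = 0  ⟹  x² + 58x + 816 = 0
x = −24 or x = −34, giving (−24, −15) and (−34, 5).
Chord length = distance between (−24, −15) and (−34, 5) = √500 = 10√5.

10√5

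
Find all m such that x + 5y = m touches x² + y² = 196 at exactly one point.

m = ±14√26

For a tangent, require d(centre, line) = r = 14.
|1·0 + 5·0 − m| / √26 = 14
|m| = 14√26.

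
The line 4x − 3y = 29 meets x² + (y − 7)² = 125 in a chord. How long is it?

Centre (0, 7), r² = 125. Perpendicular distance d from centre to line = |−50| / √25 = 50/√25.
Half the chord is √(r² − d²) = √(25), so the full chord is 10.

10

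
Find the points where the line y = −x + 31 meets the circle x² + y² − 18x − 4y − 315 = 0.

Express y = −x + 31 and substitute into the circle:
2x² − 76x + 522 = 0  ⟹  x² − 38x + 261 = 0
x = 29 or x = 9, giving (29, 2) and (9, 22).

(9, 22) and (29, 2)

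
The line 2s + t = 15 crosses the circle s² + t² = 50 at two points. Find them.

Express t = −2s + 15 and substitute into the circle:
5s² − 60s + 175 = 0  ⟹  s² − 12s + 35 = 0
s = 7 or s = 5, giving (7, 1) and (5, 5).

(5, 5) and (7, 1)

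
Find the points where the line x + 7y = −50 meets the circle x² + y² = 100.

From the line, y = (−50 − x)/7. Substituting:
50x² + 100x − 2400 = 0  ⟹  x² + 2x − 48 = 0
x = 6 or x = −8, giving (6, −8) and (−8, −6).

(−8, −6) and (6, −8)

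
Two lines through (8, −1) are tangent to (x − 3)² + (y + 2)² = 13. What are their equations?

2x + 3y = 13 and 3x − 2y = 26

Let a tangent through (8, −1) have slope m. Its distance from (3, −2) must equal √13:
(−5m − (−1))² = 13(m² + 1)
6m² − 5m − 6 = 0, so m = −2/3 or m = 3/2.
Through (8, −1) these give 2x + 3y = 13 and 3x − 2y = 26.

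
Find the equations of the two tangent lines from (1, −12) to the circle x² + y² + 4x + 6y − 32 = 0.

A line y − (−12) = m(x − (1)) is tangent when its distance from (−2, −3) is 3√5:
[m·(−3) − (9)]² = 45(m² + 1)
2m² − 3m − 2 = 0, so m = −1/2 or m = 2.
With m = −1/2: x + 2y = −23. With m = 2: 2x − y = 14.

x + 2y = −23 and 2x − y = 14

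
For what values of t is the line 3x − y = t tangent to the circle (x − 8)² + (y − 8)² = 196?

t = 16 ± 14√10

For a tangent, require d(centre, line) = r = 14.
|3·8 − 1·8 − t| / √10 = 14
|t − (16)| = 14√10.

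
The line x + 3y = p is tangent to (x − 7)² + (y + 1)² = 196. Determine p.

The line touches the circle iff its distance from (7, −1) is 14:
|1·7 + 3·(−1) − p| / √10 = 14
|p − (4)| = 14√10.

p = 4 ± 14√10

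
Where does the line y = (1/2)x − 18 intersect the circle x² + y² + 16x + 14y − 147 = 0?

(−10, −23) and (6, −15)

Express y = (−36 + x)/2 and substitute into the circle:
5x² + 20x − 300 = 0  ⟹  x² + 4x − 60 = 0
x = 6 or x = −10, giving (6, −15) and (−10, −23).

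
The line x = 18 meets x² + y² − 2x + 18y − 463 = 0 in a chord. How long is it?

The line gives x = 18. Substituting into the circle:
y² + 18y − 175 = 0
y = 7 or y = −25, giving (18, 7) and (18, −25).
Chord length = distance between (18, 7) and (18, −25) = √1024 = 32.

32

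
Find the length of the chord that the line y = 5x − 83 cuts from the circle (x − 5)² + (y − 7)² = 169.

√26

The distance from (5, 7) to the line is 65/√26, and r² = 169.
Chord = 2√(r² − d²) = 2·√(13/2) = √26.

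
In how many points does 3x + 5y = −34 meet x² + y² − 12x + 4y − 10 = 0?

Substituting the line into the circle gives 34x² − 156x + 226 = 0.
Δ = 24336 − 30736 = −6400.
No real roots: the line does not meet the circle.

0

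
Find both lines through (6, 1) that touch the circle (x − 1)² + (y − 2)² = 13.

A line y − (1) = m(x − (6)) is tangent when its distance from (1, 2) is √13:
(−5m − (1))² = 13(m² + 1)
6m² + 5m − 6 = 0, so m = −3/2 or m = 2/3.
Through (6, 1) these give 3x + 2y = 20 and 2x − 3y = 9.

3x + 2y = 20 and 2x − 3y = 9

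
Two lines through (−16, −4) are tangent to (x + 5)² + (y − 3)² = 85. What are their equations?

9x − 2y = −136 and 2x + 9y = −68

Let a tangent through (−16, −4) have slope m. Its distance from (−5, 3) must equal √85:
(11m − (7))² = 85(m² + 1)
18m² − 77m − 18 = 0, so m = 9/2 or m = −2/9.
With m = 9/2: 9x − 2y = −136. With m = −2/9: 2x + 9y = −68.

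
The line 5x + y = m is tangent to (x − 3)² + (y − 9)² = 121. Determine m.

For a tangent, require d(centre, line) = r = 11.
|5·3 + 1·9 − m| / √26 = 11
|m − (24)| = 11√26.

m = 24 ± 11√26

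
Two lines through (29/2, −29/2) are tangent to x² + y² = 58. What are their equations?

Let a tangent through (29/2, −29/2) have slope m. Its distance from (0, 0) must equal √58:
(−29/2m − (29/2))² = 58(m² + 1)
21m² + 58m + 21 = 0, so m = −3/7 or m = −7/3.
Through (29/2, −29/2) these give 3x + 7y = −58 and 7x + 3y = 58.

3x + 7y = −58 and 7x + 3y = 58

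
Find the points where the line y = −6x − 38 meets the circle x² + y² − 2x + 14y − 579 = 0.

(−9, 16) and (−1, −32)

Substitute y = −6x − 38:
37x² + 370x + 333 = 0  ⟹  x² + 10x + 9 = 0
x = −1 or x = −9, giving (−1, −32) and (−9, 16).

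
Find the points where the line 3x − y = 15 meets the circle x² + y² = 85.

Express y = 3x − 15 and substitute into the circle:
10x² − 90x + 140 = 0  ⟹  x² − 9x + 14 = 0
x = 7 or x = 2, giving (7, 6) and (2, −9).

(2, −9) and (7, 6)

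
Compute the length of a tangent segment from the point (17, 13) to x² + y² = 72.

The centre is (0, 0) and r = 6√2. The square of the distance from P to the centre is 289 + 169 = 458.
The tangent meets the radius at right angles, so tangent² = |PO|² − r² = 458 − 72 = 386.

√386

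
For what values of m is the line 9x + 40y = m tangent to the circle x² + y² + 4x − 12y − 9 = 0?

m = −65 or m = 509

The line touches the circle iff its distance from (−2, 6) is 7:
|9·(−2) + 40·6 − m| / √1681 = 7
|m − (222)| = 7·41, so m = 509 or m = −65.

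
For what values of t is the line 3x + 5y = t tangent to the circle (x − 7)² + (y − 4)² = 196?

t = 41 ± 14√34

The line touches the circle iff its distance from (7, 4) is 14:
|3·7 + 5·4 − t| / √34 = 14
|t − (41)| = 14√34.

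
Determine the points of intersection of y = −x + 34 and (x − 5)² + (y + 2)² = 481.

(20, 14) and (21, 13)

Express y = −x + 34 and substitute into the circle:
2x² − 82x + 840 = 0  ⟹  x² − 41x + 420 = 0
x = 21 or x = 20, giving (21, 13) and (20, 14).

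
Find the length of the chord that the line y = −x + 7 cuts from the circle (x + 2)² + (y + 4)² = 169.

13√2

The distance from (−2, −4) to the line is 13/√2, and r² = 169.
Half the chord is √(r² − d²) = √(169/2), so the full chord is 13√2.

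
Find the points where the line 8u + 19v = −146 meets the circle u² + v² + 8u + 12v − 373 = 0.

(−23, 2) and (15, −14)

From the line, v = (−146 − 8u)/19. Substituting:
425u² + 3400u − 146625 = 0  ⟹  u² + 8u − 345 = 0
u = 15 or u = −23, giving (15, −14) and (−23, 2).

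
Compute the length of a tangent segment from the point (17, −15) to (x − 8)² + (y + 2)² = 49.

Centre (8, −2), r² = 49. |PO|² = (9)² + (−13)² = 250.
The tangent meets the radius at right angles, so tangent² = |PO|² − r² = 250 − 49 = 201.

√201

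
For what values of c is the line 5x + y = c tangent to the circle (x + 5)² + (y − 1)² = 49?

For a tangent, require d(centre, line) = r = 7.
|5·(−5) + 1·1 − c| / √26 = 7
|c − (−24)| = 7√26.

c = −24 ± 7√26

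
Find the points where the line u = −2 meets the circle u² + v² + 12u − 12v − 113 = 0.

(−2, −7) and (−2, 19)

The line gives u = −2. Substituting into the circle:
v² − 12v − 133 = 0
v = 19 or v = −7, giving (−2, 19) and (−2, −7).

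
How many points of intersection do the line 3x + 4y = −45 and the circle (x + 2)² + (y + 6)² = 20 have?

2

Substituting the line into the circle gives 25x² + 190x + 185 = 0.
Δ = 36100 − 18500 = 17600.
Two real roots: the line is a secant.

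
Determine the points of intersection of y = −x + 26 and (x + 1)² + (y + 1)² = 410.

Substitute y = −x + 26:
2x² − 52x + 320 = 0  ⟹  x² − 26x + 160 = 0
x = 16 or x = 10, giving (16, 10) and (10, 16).

(10, 16) and (16, 10)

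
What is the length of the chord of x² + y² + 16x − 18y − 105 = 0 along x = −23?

10

Centre (−8, 9), r² = 250. Perpendicular distance d from centre to line = |15| / √1 = 15.
Half the chord is √(r² − d²) = √(25), so the full chord is 10.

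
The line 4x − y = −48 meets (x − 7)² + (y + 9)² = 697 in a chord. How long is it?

The distance from (7, −9) to the line is 85/√17, and r² = 697.
Chord = 2√(r² − d²) = 2·√(272) = 8√17.

8√17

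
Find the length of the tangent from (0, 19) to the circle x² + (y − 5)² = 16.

6√5

The centre is (0, 5) and r = 4. The square of the distance from P to the centre is 0 + 196 = 196.
By the tangent–radius right angle, tangent length = √(|PO|² − r²) = √180 = 6√5.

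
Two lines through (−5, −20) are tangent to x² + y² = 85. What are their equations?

Let a tangent through (−5, −20) have slope m. Its distance from (0, 0) must equal √85:
[m·(5) − (20)]² = 85(m² + 1)
12m² + 40m − 63 = 0, so m = 7/6 or m = −9/2.
Through (−5, −20) these give 7x − 6y = 85 and 9x + 2y = −85.

7x − 6y = 85 and 9x + 2y = −85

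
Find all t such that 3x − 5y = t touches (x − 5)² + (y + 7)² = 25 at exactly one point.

t = 50 ± 5√34

For a tangent, require d(centre, line) = r = 5.
|3·5 − 5·(−7) − t| / √34 = 5
|t − (50)| = 5√34.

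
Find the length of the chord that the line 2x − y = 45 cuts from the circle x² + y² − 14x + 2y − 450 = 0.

Centre (7, −1), r² = 500. Perpendicular distance d from centre to line = |−30| / √5 = 30/√5.
Half the chord is √(r² − d²) = √(320), so the full chord is 16√5.

16√5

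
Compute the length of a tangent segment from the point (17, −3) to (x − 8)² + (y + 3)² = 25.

2√14

Centre (8, −3), r² = 25. |PO|² = (9)² + (0)² = 81.
The tangent meets the radius at right angles, so tangent² = |PO|² − r² = 81 − 25 = 56.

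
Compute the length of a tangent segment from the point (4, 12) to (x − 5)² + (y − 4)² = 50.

The centre is (5, 4) and r = 5√2. The square of the distance from P to the centre is 1 + 64 = 65.
The tangent meets the radius at right angles, so tangent² = |PO|² − r² = 65 − 50 = 15.

√15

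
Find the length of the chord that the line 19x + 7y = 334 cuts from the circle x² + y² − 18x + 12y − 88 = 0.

The distance from (9, −6) to the line is 205/√410, and r² = 205.
Chord = 2√(r² − d²) = 2·√(205/2) = √410.

√410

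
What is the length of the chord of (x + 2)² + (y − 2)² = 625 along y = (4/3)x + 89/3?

Substitute y = (89 + 4x)/3:
25x² + 700x + 1300 = 0  ⟹  x² + 28x + 52 = 0
x = −2 or x = −26, giving (−2, 27) and (−26, −5).
|(−2, 27) − (−26, −5)| = √((24)² + (32)²) = 40.

40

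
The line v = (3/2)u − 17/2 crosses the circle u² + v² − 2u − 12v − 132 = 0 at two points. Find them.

(1, −7) and (13, 11)

Substitute v = (−17 + 3u)/2:
13u² − 182u + 169 = 0  ⟹  u² − 14u + 13 = 0
u = 13 or u = 1, giving (13, 11) and (1, −7).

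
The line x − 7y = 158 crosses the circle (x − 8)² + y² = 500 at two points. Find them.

(4, −22) and (18, −20)

From the line, y = (−158 + x)/7. Substituting:
50x² − 1100x + 3600 = 0  ⟹  x² − 22x + 72 = 0
x = 18 or x = 4, giving (18, −20) and (4, −22).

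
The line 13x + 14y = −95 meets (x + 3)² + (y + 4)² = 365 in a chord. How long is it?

From the line, y = (−95 − 13x)/14. Substituting:
365x² + 2190x − 68255 = 0  ⟹  x² + 6x − 187 = 0
x = 11 or x = −17, giving (11, −17) and (−17, 9).
Chord length = distance between (11, −17) and (−17, 9) = √1460 = 2√365.

2√365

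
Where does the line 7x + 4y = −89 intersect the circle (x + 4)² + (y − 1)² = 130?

Substitute y = (−89 − 7x)/4:
65x² + 1430x + 6825 = 0  ⟹  x² + 22x + 105 = 0
x = −7 or x = −15, giving (−7, −10) and (−15, 4).

(−15, 4) and (−7, −10)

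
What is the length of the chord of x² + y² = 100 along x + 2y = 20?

Substitute y = (20 − x)/2:
5x² − 40x = 0  ⟹  x² − 8x = 0
x = 8 or x = 0, giving (8, 6) and (0, 10).
Chord length = distance between (8, 6) and (0, 10) = √80 = 4√5.

4√5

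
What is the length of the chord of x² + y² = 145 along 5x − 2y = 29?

4√29

Centre (0, 0), r² = 145. Perpendicular distance d from centre to line = |−29| / √29 = 29/√29.
Half the chord is √(r² − d²) = √(116), so the full chord is 4√29.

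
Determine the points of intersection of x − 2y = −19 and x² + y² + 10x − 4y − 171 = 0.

(−19, 0) and (5, 12)

From the line, y = (19 + x)/2. Substituting:
5x² + 70x − 475 = 0  ⟹  x² + 14x − 95 = 0
x = 5 or x = −19, giving (5, 12) and (−19, 0).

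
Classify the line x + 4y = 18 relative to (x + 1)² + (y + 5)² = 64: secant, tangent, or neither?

neither

Centre (−1, −5), r² = 64. Distance² from centre to line = (−39)²/17 = 1521/17.
Since d² > r², the line lies outside the circle.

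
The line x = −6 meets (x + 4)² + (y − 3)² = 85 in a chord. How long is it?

18

The line gives x = −6. Substituting into the circle:
y² − 6y − 72 = 0
y = 12 or y = −6, giving (−6, 12) and (−6, −6).
|(−6, 12) − (−6, −6)| = √((0)² + (18)²) = 18.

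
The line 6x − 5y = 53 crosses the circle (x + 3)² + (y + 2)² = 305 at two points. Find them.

Substitute y = (−53 + 6x)/5:
61x² − 366x − 5551 = 0  ⟹  x² − 6x − 91 = 0
x = 13 or x = −7, giving (13, 5) and (−7, −19).

(−7, −19) and (13, 5)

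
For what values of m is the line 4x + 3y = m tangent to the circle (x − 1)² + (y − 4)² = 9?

m = 1 or m = 31

The line touches the circle iff its distance from (1, 4) is 3:
|4·1 + 3·4 − m| / √25 = 3
|m − (16)| = 3·5, so m = 31 or m = 1.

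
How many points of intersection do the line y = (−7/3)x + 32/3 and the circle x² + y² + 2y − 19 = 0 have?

0

Substituting the line into the circle gives 58x² − 490x + 1045 = 0.
Δ = 240100 − 242440 = −2340.
No real roots: the line does not meet the circle.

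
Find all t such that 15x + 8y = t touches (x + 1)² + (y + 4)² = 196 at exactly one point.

t = −285 or t = 191

For a tangent, require d(centre, line) = r = 14.
|15·(−1) + 8·(−4) − t| / √289 = 14
|t − (−47)| = 14·17, so t = 191 or t = −285.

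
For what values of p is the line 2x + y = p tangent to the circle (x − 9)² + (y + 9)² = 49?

For a tangent, require d(centre, line) = r = 7.
|2·9 + 1·(−9) − p| / √5 = 7
|p − (9)| = 7√5.

p = 9 ± 7√5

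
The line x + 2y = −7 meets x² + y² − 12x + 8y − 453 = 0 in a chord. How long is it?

Substitute y = (−7 − x)/2:
5x² − 50x − 1875 = 0  ⟹  x² − 10x − 375 = 0
x = 25 or x = −15, giving (25, −16) and (−15, 4).
Chord length = distance between (25, −16) and (−15, 4) = √2000 = 20√5.

20√5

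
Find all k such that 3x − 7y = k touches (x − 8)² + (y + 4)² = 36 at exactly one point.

The line touches the circle iff its distance from (8, −4) is 6:
|3·8 − 7·(−4) − k| / √58 = 6
|k − (52)| = 6√58.

k = 52 ± 6√58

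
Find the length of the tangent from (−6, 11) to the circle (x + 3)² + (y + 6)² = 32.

Centre (−3, −6), r² = 32. |PO|² = (−3)² + (17)² = 298.
By the tangent–radius right angle, tangent length = √(|PO|² − r²) = √266.

√266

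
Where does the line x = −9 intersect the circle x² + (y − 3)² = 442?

The line gives x = −9. Substituting into the circle:
y² − 6y − 352 = 0
y = 22 or y = −16, giving (−9, 22) and (−9, −16).

(−9, −16) and (−9, 22)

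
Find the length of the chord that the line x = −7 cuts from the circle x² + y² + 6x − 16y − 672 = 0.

The distance from (−3, 8) to the line is 4, and r² = 745.
Chord = 2√(r² − d²) = 2·√(729) = 54.

54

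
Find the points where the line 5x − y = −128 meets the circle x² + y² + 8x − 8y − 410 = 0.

From the line, y = 5x + 128. Substituting:
26x² + 1248x + 14950 = 0  ⟹  x² + 48x + 575 = 0
x = −23 or x = −25, giving (−23, 13) and (−25, 3).

(−25, 3) and (−23, 13)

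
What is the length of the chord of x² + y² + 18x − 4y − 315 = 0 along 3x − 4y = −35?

40

Centre (−9, 2), r² = 400. Perpendicular distance d from centre to line = |0| / √25 = 0/√25.
Half the chord is √(r² − d²) = √(400), so the full chord is 40.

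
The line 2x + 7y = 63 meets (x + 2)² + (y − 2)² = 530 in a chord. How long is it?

The distance from (−2, 2) to the line is 53/√53, and r² = 530.
Chord = 2√(r² − d²) = 2·√(477) = 6√53.

6√53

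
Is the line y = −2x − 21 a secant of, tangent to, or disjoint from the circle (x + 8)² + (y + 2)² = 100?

Substituting the line into the circle gives 5x² + 92x + 325 = 0.
Δ = 8464 − 6500 = 1964.
Two real roots: the line is a secant.

secant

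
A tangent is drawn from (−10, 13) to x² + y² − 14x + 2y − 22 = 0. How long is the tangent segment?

Centre (7, −1), r² = 72. |PO|² = (−17)² + (14)² = 485.
The tangent meets the radius at right angles, so tangent² = |PO|² − r² = 485 − 72 = 413.

√413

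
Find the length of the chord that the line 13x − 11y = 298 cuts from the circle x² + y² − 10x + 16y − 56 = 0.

√290

From the line, y = (−298 + 13x)/11. Substituting:
290x² − 6670x + 29580 = 0  ⟹  x² − 23x + 102 = 0
x = 17 or x = 6, giving (17, −7) and (6, −20).
Chord length = distance between (17, −7) and (6, −20) = √290 = √290.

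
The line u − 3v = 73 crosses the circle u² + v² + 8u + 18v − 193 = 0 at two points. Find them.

From the line, v = (−73 + u)/3. Substituting:
10u² − 20u − 350 = 0  ⟹  u² − 2u − 35 = 0
u = 7 or u = −5, giving (7, −22) and (−5, −26).

(−5, −26) and (7, −22)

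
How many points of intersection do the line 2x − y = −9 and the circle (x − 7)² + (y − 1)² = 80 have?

0

Substituting the line into the circle gives 5x² + 18x + 33 = 0.
Δ = 324 − 660 = −336.
No real roots: the line does not meet the circle.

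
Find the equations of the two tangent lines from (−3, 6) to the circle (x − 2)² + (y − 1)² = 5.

2x + y = 0 and x + 2y = 9

Write the tangent as mx − y + (6 − m·(−3)) = 0 and set its distance from the centre to √5:
(5m − (−5))² = 5(m² + 1)
2m² + 5m + 2 = 0, so m = −2 or m = −1/2.
Through (−3, 6) these give 2x + y = 0 and x + 2y = 9.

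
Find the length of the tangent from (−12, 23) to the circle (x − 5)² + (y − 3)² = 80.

The centre is (5, 3) and r = 4√5. The square of the distance from P to the centre is 289 + 400 = 689.
The tangent meets the radius at right angles, so tangent² = |PO|² − r² = 689 − 80 = 609.

√609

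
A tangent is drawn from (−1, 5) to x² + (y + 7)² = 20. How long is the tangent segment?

5√5

Centre (0, −7), r² = 20. |PO|² = (−1)² + (12)² = 145.
By the tangent–radius right angle, tangent length = √(|PO|² − r²) = √125 = 5√5.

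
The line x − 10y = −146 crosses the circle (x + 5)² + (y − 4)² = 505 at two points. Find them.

Substitute y = (146 + x)/10:
101x² + 1212x − 36764 = 0  ⟹  x² + 12x − 364 = 0
x = 14 or x = −26, giving (14, 16) and (−26, 12).

(−26, 12) and (14, 16)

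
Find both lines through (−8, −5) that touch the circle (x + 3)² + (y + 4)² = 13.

A line y − (−5) = m(x − (−8)) is tangent when its distance from (−3, −4) is √13:
[m·(5) − (1)]² = 13(m² + 1)
6m² − 5m − 6 = 0, so m = −2/3 or m = 3/2.
Through (−8, −5) these give 2x + 3y = −31 and 3x − 2y = −14.

2x + 3y = −31 and 3x − 2y = −14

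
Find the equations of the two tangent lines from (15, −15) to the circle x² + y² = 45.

2x + y = 15 and x + 2y = −15

Let a tangent through (15, −15) have slope m. Its distance from (0, 0) must equal 3√5:
[m·(−15) − (15)]² = 45(m² + 1)
2m² + 5m + 2 = 0, so m = −2 or m = −1/2.
With m = −2: 2x + y = 15. With m = −1/2: x + 2y = −15.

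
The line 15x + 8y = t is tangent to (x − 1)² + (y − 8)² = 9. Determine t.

t = 28 or t = 130

For a tangent, require d(centre, line) = r = 3.
|15·1 + 8·8 − t| / √289 = 3
|t − (79)| = 3·17, so t = 130 or t = 28.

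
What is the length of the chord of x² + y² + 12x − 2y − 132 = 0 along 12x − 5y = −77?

Express y = (77 + 12x)/5 and substitute into the circle:
169x² + 2028x + 1859 = 0  ⟹  x² + 12x + 11 = 0
x = −1 or x = −11, giving (−1, 13) and (−11, −11).
Chord length = distance between (−1, 13) and (−11, −11) = √676 = 26.

26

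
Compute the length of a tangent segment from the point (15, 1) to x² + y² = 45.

√181

With centre O = (0, 0), |OP|² = 226 and r² = 45.
Power of the point: PT² = |PO|² − r² = 181, so PT = √181.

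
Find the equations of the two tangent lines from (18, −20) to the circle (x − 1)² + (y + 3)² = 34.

Write the tangent as mx − y + (−20 − m·(18)) = 0 and set its distance from the centre to √34:
(−17m − (17))² = 34(m² + 1)
15m² + 34m + 15 = 0, so m = −5/3 or m = −3/5.
Through (18, −20) these give 5x + 3y = 30 and 3x + 5y = −46.

5x + 3y = 30 and 3x + 5y = −46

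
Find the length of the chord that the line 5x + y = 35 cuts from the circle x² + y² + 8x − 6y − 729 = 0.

10√26

Centre (−4, 3), r² = 754. Perpendicular distance d from centre to line = |−52| / √26 = 52/√26.
Half the chord is √(r² − d²) = √(650), so the full chord is 10√26.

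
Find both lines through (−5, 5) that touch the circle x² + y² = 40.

Let a tangent through (−5, 5) have slope m. Its distance from (0, 0) must equal 2√10:
[m·(5) − (−5)]² = 40(m² + 1)
3m² − 10m + 3 = 0, so m = 1/3 or m = 3.
With m = 1/3: x − 3y = −20. With m = 3: 3x − y = −20.

x − 3y = −20 and 3x − y = −20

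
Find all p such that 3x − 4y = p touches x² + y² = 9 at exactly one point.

p = −15 or p = 15

For a tangent, require d(centre, line) = r = 3.
|3·0 − 4·0 − p| / √25 = 3
|p| = 3·5, so p = 15 or p = −15.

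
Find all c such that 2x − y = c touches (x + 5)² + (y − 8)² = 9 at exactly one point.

c = −18 ± 3√5

The line touches the circle iff its distance from (−5, 8) is 3:
|2·(−5) − 1·8 − c| / √5 = 3
|c − (−18)| = 3√5.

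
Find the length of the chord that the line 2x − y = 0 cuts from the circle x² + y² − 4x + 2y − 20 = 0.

Substitute y = 2x:
5x² − 20 = 0  ⟹  x² − 4 = 0
x = 2 or x = −2, giving (2, 4) and (−2, −4).
|(2, 4) − (−2, −4)| = √((4)² + (8)²) = 4√5.

4√5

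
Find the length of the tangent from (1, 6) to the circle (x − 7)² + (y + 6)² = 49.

Centre (7, −6), r² = 49. |PO|² = (−6)² + (12)² = 180.
By the tangent–radius right angle, tangent length = √(|PO|² − r²) = √131.

√131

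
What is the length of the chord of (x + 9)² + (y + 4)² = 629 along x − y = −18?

33√2

Centre (−9, −4), r² = 629. Perpendicular distance d from centre to line = |13| / √2 = 13/√2.
Half the chord is √(r² − d²) = √(1089/2), so the full chord is 33√2.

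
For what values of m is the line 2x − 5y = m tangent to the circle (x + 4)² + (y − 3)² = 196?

The line touches the circle iff its distance from (−4, 3) is 14:
|2·(−4) − 5·3 − m| / √29 = 14
|m − (−23)| = 14√29.

m = −23 ± 14√29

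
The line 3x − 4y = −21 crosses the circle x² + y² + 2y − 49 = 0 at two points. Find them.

(−7, 0) and (1, 6)

Substitute y = (21 + 3x)/4:
25x² + 150x − 175 = 0  ⟹  x² + 6x − 7 = 0
x = 1 or x = −7, giving (1, 6) and (−7, 0).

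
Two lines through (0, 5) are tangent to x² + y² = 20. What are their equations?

Let a tangent through (0, 5) have slope m. Its distance from (0, 0) must equal 2√5:
(0m − (−5))² = 20(m² + 1)
4m² − 1 = 0, so m = 1/2 or m = −1/2.
Through (0, 5) these give x − 2y = −10 and x + 2y = 10.

x − 2y = −10 and x + 2y = 10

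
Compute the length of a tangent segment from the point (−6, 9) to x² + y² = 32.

Centre (0, 0), r² = 32. |PO|² = (−6)² + (9)² = 117.
By the tangent–radius right angle, tangent length = √(|PO|² − r²) = √85.

√85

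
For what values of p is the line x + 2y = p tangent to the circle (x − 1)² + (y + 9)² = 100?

p = −17 ± 10√5

For a tangent, require d(centre, line) = r = 10.
|1·1 + 2·(−9) − p| / √5 = 10
|p − (−17)| = 10√5.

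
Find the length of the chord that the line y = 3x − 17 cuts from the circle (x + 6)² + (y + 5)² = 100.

Centre (−6, −5), r² = 100. Perpendicular distance d from centre to line = |−30| / √10 = 30/√10.
Chord = 2√(r² − d²) = 2·√(10) = 2√10.

2√10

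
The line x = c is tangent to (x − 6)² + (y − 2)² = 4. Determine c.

The line touches the circle iff its distance from (6, 2) is 2:
|1·6 + 0·2 − c| / √1 = 2
|c − (6)| = 2, so c = 8 or c = 4.

c = 4 or c = 8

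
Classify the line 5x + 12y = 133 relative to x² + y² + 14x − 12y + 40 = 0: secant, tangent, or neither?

Substituting the line into the circle gives 169x² + 1406x + 4297 = 0.
Δ = 1976836 − 2904772 = −927936.
No real roots: the line does not meet the circle.

neither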